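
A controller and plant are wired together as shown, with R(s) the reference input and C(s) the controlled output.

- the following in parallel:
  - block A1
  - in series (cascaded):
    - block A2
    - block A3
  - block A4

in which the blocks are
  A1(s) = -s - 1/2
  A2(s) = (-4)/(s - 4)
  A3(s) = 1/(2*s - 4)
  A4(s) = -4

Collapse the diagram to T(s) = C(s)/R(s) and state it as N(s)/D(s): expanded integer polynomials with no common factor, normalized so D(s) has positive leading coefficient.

First reduce the diagram to T(s).

Step 1 - series reduction of A2, A3, giving (-2)/(s^2 - 6*s + 8)
Step 2 - sum the parallel branches A1, (A2*A3), A4: this yields T(s), and no further normalization is needed

Answer: (-2*s^3 + 3*s^2 + 38*s - 76)/(2*s^2 - 12*s + 16)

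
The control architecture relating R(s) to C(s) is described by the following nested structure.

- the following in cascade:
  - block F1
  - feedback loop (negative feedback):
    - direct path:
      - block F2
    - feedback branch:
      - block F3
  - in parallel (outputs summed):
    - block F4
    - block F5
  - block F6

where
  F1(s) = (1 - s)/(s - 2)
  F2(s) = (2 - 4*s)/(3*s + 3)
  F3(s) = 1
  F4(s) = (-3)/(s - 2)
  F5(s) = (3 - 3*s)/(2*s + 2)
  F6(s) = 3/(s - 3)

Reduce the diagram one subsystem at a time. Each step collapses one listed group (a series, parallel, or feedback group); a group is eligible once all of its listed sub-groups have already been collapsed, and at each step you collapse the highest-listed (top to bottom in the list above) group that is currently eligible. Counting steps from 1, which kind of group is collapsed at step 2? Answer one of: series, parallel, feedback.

The answer is parallel.

Reasoning:
[1] feedback reduction of F2, F3
[2] reduce the parallel group F4, F5
[3] cascade F1, [F2/(1+F2*F3)], (F4+F5), F6
So the answer for step 2 is parallel.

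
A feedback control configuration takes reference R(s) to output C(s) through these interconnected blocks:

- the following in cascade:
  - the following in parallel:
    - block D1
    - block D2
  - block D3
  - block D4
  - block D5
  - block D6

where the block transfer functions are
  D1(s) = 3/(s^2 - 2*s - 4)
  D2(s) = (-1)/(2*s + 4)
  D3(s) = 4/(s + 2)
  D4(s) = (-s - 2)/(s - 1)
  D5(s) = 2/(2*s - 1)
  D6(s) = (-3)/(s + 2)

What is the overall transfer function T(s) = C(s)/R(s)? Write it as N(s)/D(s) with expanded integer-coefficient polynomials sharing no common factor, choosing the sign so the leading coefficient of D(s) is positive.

Reducing step by step:

Step 1. sum the parallel branches D1, D2; result (-s^2 + 8*s + 16)/(2*s^3 - 16*s - 16)
Step 2. combine (D1+D2), D3, D4, D5, D6 in series - this is the overall T(s), already in the required normalized form

Answer: (-12*s^2 + 96*s + 192)/(2*s^6 + s^5 - 21*s^4 - 22*s^3 + 32*s^2 + 24*s - 16)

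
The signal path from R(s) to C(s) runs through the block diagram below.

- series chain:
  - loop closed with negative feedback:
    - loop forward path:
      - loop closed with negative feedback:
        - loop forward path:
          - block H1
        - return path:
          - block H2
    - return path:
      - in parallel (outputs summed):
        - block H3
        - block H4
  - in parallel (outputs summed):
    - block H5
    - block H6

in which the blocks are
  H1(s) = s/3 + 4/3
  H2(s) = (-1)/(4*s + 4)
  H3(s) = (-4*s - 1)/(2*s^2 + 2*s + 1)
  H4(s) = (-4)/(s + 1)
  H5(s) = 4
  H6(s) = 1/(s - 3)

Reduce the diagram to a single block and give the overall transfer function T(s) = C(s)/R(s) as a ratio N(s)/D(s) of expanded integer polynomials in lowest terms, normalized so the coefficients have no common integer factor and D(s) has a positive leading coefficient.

Reducing step by step:

Step 1 - reduce the feedback loop with forward H1 and return H2: (4*s^2 + 20*s + 16)/(11*s + 8)
Step 2 - combine H3, H4 in parallel: (-12*s^2 - 13*s - 5)/(2*s^3 + 4*s^2 + 3*s + 1)
Step 3 - apply the feedback formula to [H1/(1+H1*H2)], (H3+H4): (-8*s^4 - 48*s^3 - 76*s^2 - 52*s - 16)/(26*s^3 + 206*s^2 + 201*s + 72)
Step 4 - reduce the parallel group H5, H6: (4*s - 11)/(s - 3)
Step 5 - series reduction of [[H1/(1+H1*H2)]/(1+[H1/(1+H1*H2)]*(H3+H4))], (H5+H6) - this is the overall T(s), already in the required normalized form

Answer: (-32*s^5 - 104*s^4 + 224*s^3 + 628*s^2 + 508*s + 176)/(26*s^4 + 128*s^3 - 417*s^2 - 531*s - 216)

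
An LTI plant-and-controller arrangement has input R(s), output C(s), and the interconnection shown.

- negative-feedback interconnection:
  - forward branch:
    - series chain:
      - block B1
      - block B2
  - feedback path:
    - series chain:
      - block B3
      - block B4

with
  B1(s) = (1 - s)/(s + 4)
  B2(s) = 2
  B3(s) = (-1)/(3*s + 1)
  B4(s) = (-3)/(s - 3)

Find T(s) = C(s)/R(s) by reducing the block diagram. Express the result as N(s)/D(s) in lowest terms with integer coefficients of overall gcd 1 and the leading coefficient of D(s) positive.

Reducing step by step:

Step 1. multiply B1, B2 (series); result (2 - 2*s)/(s + 4)
Step 2. reduce the series chain B3, B4; result 3/(3*s^2 - 8*s - 3)
Step 3. close the feedback loop around (B1*B2), (B3*B4), which is the overall transfer function T(s) = C(s)/R(s) in lowest terms

Answer: (-6*s^3 + 22*s^2 - 10*s - 6)/(3*s^3 + 4*s^2 - 41*s - 6)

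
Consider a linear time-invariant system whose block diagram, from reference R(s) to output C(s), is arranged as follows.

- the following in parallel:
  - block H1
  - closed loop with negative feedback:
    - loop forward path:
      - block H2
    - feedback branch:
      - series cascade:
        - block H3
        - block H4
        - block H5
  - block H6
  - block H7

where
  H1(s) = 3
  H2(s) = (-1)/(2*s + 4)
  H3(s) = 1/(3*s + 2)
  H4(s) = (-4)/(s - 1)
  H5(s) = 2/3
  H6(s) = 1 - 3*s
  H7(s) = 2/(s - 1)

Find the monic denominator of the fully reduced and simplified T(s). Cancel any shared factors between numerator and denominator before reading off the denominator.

Reducing step by step:

Step 1. combine H3, H4, H5 in series -> (-8)/(9*s^2 - 3*s - 6)
Step 2. reduce the feedback loop with forward H2 and return (H3*H4*H5) -> (-9*s^2 + 3*s + 6)/(18*s^3 + 30*s^2 - 24*s - 16)
Step 3. parallel reduction of H1, [H2/(1+H2*(H3*H4*H5))], H6, H7 -> (-54*s^5 + 36*s^4 + 237*s^3 - 168*s^2 - 61*s + 26)/(18*s^4 + 12*s^3 - 54*s^2 + 8*s + 16)
The result of step 3 is T(s) in lowest terms. Its denominator has leading coefficient 18; dividing the denominator through by 18 makes it monic.

Answer: s^4 + 2*s^3/3 - 3*s^2 + 4*s/9 + 8/9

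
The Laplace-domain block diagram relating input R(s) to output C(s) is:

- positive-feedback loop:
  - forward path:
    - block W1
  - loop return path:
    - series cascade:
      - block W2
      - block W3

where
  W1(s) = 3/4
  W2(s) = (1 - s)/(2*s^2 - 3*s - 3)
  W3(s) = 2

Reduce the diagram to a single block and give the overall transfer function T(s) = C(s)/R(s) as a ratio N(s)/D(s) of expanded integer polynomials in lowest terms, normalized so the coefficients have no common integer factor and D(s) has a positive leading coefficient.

Step 1. series reduction of W2, W3; result (2 - 2*s)/(2*s^2 - 3*s - 3)
Step 2. collapse the loop (W1 forward, (W2*W3) return), giving the overall T(s)

Therefore the answer is (6*s^2 - 9*s - 9)/(8*s^2 - 6*s - 18).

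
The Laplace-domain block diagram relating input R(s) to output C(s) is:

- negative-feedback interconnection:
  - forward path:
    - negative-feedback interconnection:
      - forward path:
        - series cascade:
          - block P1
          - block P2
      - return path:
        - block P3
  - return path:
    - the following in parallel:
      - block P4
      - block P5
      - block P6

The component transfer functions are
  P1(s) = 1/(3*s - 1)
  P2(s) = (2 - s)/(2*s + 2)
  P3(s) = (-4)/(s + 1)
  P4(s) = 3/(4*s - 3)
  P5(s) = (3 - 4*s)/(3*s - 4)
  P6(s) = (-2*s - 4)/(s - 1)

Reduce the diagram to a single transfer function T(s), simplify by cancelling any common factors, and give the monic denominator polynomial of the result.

First reduce the diagram to T(s).

1. combine P1, P2 in series = (2 - s)/(6*s^2 + 4*s - 2)
2. collapse the loop ((P1*P2) forward, P3 return) = (-s^2 + s + 2)/(6*s^3 + 10*s^2 + 6*s - 10)
3. parallel reduction of P4, P5, P6 = (-40*s^3 + 51*s^2 + 22*s - 27)/(12*s^3 - 37*s^2 + 37*s - 12)
4. close the feedback loop around [(P1*P2)/(1+(P1*P2)*P3)], (P4+P5+P6) = (-12*s^5 + 49*s^4 - 50*s^3 - 25*s^2 + 62*s - 24)/(72*s^6 - 62*s^5 - 167*s^4 - 95*s^3 + 623*s^2 - 425*s + 66)
Step 4 gives the fully reduced T(s), with no common factor left to cancel. The denominator's leading coefficient is 72, so divide each of its coefficients by 72 to get the monic form.

Answer: s^6 - 31*s^5/36 - 167*s^4/72 - 95*s^3/72 + 623*s^2/72 - 425*s/72 + 11/12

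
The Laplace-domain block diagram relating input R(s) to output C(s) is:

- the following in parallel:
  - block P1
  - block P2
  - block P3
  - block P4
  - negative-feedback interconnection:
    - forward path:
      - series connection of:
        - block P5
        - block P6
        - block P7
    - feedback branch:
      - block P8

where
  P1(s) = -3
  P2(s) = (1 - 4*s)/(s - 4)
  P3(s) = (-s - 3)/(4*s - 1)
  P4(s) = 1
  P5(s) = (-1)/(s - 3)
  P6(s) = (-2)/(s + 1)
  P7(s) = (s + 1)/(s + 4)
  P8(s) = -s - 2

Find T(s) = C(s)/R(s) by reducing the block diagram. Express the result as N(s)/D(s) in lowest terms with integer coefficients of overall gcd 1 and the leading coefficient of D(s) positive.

Step 1 - multiply P5, P6, P7 (series) -> 2/(s^2 + s - 12)
Step 2 - reduce the feedback loop with forward (P5*P6*P7) and return P8 -> 2/(s^2 - s - 16)
Step 3 - reduce the parallel group P1, P2, P3, P4, [(P5*P6*P7)/(1+(P5*P6*P7)*P8)]; the result is T(s) itself (integer coefficients, no common factor, positive leading denominator coefficient)

Answer: (-25*s^4 + 68*s^3 + 368*s^2 - 725*s - 40)/(4*s^4 - 21*s^3 - 43*s^2 + 268*s - 64)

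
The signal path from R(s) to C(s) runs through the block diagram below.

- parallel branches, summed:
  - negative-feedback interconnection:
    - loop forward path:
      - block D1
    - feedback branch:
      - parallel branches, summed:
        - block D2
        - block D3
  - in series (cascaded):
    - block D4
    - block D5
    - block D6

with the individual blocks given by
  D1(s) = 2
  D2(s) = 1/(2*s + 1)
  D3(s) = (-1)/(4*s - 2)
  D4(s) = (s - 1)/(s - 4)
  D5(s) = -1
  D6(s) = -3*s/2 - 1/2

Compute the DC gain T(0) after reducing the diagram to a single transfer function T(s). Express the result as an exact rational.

Step 1: reduce the parallel group D2, D3 = (2*s - 3)/(8*s^2 - 2)
Step 2: apply the feedback formula to D1, (D2+D3) = (4*s^2 - 1)/(2*s^2 + s - 2)
Step 3: multiply D4, D5, D6 (series) = (3*s^2 - 2*s - 1)/(2*s - 8)
Step 4: reduce the parallel group [D1/(1+D1*(D2+D3))], (D4*D5*D6) = (6*s^4 + 7*s^3 - 42*s^2 + s + 10)/(4*s^3 - 14*s^2 - 12*s + 16)
Evaluating the step-4 result (the overall T(s)) at s = 0 gives T(0) = 10/16 = 5/8.

Therefore the answer is 5/8.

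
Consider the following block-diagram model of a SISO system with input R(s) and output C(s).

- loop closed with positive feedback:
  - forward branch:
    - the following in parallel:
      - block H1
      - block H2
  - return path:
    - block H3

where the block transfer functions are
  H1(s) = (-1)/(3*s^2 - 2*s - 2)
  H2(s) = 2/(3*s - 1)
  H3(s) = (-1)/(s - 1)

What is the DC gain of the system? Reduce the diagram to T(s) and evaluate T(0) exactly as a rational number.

Answer: -3/5

Working:
Step 1 - combine H1, H2 in parallel, giving (6*s^2 - 7*s - 3)/(9*s^3 - 9*s^2 - 4*s + 2)
Step 2 - feedback reduction of (H1+H2), H3, giving (6*s^3 - 13*s^2 + 4*s + 3)/(9*s^4 - 18*s^3 + 11*s^2 - s - 5)
DC gain: substitute s = 0 into T(s) from step 2: T(0) = 3/(-5) = -3/5.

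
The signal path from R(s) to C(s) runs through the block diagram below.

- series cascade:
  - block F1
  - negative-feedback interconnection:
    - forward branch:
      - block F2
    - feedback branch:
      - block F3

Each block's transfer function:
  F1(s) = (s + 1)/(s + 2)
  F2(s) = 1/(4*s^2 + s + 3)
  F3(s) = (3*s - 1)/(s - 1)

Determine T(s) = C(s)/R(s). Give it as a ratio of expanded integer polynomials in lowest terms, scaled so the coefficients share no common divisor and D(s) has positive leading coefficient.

Answer: (s^2 - 1)/(4*s^4 + 5*s^3 - s^2 + 6*s - 8)

Working:
[1] collapse the loop (F2 forward, F3 return); result (s - 1)/(4*s^3 - 3*s^2 + 5*s - 4)
[2] series reduction of F1, [F2/(1+F2*F3)]: this yields T(s), and no further normalization is needed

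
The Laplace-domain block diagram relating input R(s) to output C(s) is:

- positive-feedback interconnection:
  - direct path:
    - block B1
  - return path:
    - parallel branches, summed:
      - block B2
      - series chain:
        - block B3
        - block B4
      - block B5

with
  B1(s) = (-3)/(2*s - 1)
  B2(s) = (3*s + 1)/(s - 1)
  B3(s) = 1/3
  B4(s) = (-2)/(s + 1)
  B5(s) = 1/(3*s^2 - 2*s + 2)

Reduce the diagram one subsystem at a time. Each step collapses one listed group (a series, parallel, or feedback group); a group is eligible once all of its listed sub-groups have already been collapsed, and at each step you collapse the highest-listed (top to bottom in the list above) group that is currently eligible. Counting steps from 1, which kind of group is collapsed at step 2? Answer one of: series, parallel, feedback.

[1] series reduction of B3, B4
[2] combine B2, (B3*B4), B5 in parallel
[3] apply the feedback formula to B1, (B2+(B3*B4)+B5)
So the answer for step 2 is parallel.

Therefore the answer is parallel.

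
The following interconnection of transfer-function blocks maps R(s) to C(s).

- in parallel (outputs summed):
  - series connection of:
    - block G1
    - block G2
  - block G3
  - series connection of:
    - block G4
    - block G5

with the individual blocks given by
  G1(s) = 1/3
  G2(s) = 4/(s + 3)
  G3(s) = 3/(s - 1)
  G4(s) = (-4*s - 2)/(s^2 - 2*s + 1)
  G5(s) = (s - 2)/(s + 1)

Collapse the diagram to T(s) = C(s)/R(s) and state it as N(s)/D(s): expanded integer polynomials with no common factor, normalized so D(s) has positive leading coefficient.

[1] reduce the series chain G1, G2; result 4/(3*s + 9)
[2] combine G4, G5 in series; result (-4*s^2 + 6*s + 4)/(s^3 - s^2 - s + 1)
[3] add (G1*G2), G3, (G4*G5) (parallel), which is the overall transfer function T(s) = C(s)/R(s) in lowest terms

Final answer: (s^3 + 5*s^2 + 53*s + 13)/(3*s^4 + 6*s^3 - 12*s^2 - 6*s + 9)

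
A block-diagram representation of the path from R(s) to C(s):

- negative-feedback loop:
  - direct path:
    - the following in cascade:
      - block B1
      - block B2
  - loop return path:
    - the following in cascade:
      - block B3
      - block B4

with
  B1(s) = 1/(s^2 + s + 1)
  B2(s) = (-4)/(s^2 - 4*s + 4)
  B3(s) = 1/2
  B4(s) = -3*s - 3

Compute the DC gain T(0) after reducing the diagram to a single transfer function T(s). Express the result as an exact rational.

Step 1: series reduction of B1, B2 gives (-4)/(s^4 - 3*s^3 + s^2 + 4)
Step 2: reduce the series chain B3, B4 gives -3*s/2 - 3/2
Step 3: reduce the feedback loop with forward (B1*B2) and return (B3*B4) gives (-4)/(s^4 - 3*s^3 + s^2 + 6*s + 10)
The step-3 result is T(s). Setting s = 0: T(0) = -4/10 = -2/5.

Hence the answer: -2/5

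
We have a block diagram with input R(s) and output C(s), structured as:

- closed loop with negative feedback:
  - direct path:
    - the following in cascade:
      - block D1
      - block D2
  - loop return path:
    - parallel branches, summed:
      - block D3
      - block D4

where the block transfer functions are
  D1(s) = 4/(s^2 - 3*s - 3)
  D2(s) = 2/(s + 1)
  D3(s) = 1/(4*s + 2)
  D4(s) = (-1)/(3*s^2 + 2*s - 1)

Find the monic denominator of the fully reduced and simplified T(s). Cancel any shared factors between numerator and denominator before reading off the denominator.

Step 1. combine D1, D2 in series -> 8/(s^3 - 2*s^2 - 6*s - 3)
Step 2. reduce the parallel group D3, D4 -> (3*s^2 - 2*s - 3)/(12*s^3 + 14*s^2 - 2)
Step 3. feedback reduction of (D1*D2), (D3+D4) -> (48*s^3 + 56*s^2 - 8)/(6*s^6 - 5*s^5 - 50*s^4 - 61*s^3 - 7*s^2 - 2*s - 9)
T(s) is the step-3 result (common factors already cancelled). Leading coefficient of the denominator: 6. Divide through by 6 for the monic polynomial.

Final answer: s^6 - 5*s^5/6 - 25*s^4/3 - 61*s^3/6 - 7*s^2/6 - s/3 - 3/2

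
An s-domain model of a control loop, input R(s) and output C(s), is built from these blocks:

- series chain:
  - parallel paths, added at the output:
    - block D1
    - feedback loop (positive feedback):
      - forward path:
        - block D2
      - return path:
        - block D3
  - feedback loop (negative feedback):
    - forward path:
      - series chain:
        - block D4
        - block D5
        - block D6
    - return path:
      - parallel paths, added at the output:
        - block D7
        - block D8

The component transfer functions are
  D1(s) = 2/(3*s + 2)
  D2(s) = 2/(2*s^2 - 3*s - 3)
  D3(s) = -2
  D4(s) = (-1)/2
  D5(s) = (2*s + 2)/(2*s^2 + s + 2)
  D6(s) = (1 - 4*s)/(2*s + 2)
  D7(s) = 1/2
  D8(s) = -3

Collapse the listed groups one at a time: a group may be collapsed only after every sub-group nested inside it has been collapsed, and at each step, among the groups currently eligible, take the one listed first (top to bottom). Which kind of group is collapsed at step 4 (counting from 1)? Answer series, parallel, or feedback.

Answer: parallel

Working:
(1) feedback reduction of D2, D3
(2) add D1, [D2/(1-D2*D3)] (parallel)
(3) series reduction of D4, D5, D6
(4) reduce the parallel group D7, D8
(5) feedback reduction of (D4*D5*D6), (D7+D8)
(6) combine (D1+[D2/(1-D2*D3)]), [(D4*D5*D6)/(1+(D4*D5*D6)*(D7+D8))] in series
So the answer for step 4 is parallel.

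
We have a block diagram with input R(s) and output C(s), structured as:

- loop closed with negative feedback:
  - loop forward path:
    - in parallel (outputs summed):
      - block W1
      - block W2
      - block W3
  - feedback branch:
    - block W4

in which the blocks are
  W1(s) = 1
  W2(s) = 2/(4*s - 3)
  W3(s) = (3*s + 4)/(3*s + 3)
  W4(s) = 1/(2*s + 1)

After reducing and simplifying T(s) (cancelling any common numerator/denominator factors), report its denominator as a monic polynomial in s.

Step 1. combine W1, W2, W3 in parallel; result (24*s^2 + 16*s - 15)/(12*s^2 + 3*s - 9)
Step 2. feedback reduction of (W1+W2+W3), W4; result (48*s^3 + 56*s^2 - 14*s - 15)/(24*s^3 + 42*s^2 + s - 24)
The result of step 2 is T(s) in lowest terms. Its denominator has leading coefficient 24; dividing the denominator through by 24 makes it monic.

Therefore the answer is s^3 + 7*s^2/4 + s/24 - 1.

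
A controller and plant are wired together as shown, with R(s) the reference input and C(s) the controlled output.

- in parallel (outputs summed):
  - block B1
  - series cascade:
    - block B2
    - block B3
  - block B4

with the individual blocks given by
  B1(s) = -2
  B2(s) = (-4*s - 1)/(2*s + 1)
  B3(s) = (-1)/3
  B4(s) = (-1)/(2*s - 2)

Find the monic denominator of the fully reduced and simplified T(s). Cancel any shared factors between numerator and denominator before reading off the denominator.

Step 1 - combine B2, B3 in series; result (4*s + 1)/(6*s + 3)
Step 2 - add B1, (B2*B3), B4 (parallel); result (7 - 16*s^2)/(12*s^2 - 6*s - 6)
No further cancellation is possible in the step-2 result, so that is T(s). Its denominator becomes monic after dividing by the leading coefficient 12.

Answer: s^2 - s/2 - 1/2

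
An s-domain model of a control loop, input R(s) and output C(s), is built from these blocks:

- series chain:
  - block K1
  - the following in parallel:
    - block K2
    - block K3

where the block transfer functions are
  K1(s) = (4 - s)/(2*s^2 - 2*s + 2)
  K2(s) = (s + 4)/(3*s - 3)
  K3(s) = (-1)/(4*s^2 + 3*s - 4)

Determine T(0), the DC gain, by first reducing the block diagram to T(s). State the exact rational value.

[1] parallel reduction of K2, K3; result (4*s^3 + 19*s^2 + 5*s - 13)/(12*s^3 - 3*s^2 - 21*s + 12)
[2] multiply K1, (K2+K3) (series); result (-4*s^4 - 3*s^3 + 71*s^2 + 33*s - 52)/(24*s^5 - 30*s^4 - 12*s^3 + 60*s^2 - 66*s + 24)
The step-2 result is T(s). Setting s = 0: T(0) = -52/24 = -13/6.

Answer: -13/6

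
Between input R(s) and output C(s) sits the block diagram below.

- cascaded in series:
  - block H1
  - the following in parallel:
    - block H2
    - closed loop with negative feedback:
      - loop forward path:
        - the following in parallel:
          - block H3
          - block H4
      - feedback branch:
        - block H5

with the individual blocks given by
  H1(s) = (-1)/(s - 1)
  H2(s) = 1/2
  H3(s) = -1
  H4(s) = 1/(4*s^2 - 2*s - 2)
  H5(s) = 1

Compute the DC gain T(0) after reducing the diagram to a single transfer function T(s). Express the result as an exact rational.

Step 1. parallel reduction of H3, H4 gives (-4*s^2 + 2*s + 3)/(4*s^2 - 2*s - 2)
Step 2. close the feedback loop around (H3+H4), H5 gives -4*s^2 + 2*s + 3
Step 3. parallel reduction of H2, [(H3+H4)/(1+(H3+H4)*H5)] gives -4*s^2 + 2*s + 7/2
Step 4. reduce the series chain H1, (H2+[(H3+H4)/(1+(H3+H4)*H5)]) gives (8*s^2 - 4*s - 7)/(2*s - 2)
Evaluating the step-4 result (the overall T(s)) at s = 0 gives T(0) = -7/(-2) = 7/2.

Final answer: 7/2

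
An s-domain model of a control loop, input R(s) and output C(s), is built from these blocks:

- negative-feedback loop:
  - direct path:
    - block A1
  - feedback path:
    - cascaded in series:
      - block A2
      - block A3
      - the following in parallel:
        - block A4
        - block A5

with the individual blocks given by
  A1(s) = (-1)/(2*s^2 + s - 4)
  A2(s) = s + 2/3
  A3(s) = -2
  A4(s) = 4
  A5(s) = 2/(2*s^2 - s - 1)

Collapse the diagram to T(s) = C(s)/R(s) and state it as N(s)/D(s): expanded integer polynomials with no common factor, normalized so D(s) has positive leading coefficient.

First reduce the diagram to T(s).

Step 1 - reduce the parallel group A4, A5 = (8*s^2 - 4*s - 2)/(2*s^2 - s - 1)
Step 2 - combine A2, A3, (A4+A5) in series = (-48*s^3 - 8*s^2 + 28*s + 8)/(6*s^2 - 3*s - 3)
Step 3 - collapse the loop (A1 forward, (A2*A3*(A4+A5)) return): this yields T(s), and no further normalization is needed

Answer: (-6*s^2 + 3*s + 3)/(12*s^4 + 48*s^3 - 25*s^2 - 19*s + 4)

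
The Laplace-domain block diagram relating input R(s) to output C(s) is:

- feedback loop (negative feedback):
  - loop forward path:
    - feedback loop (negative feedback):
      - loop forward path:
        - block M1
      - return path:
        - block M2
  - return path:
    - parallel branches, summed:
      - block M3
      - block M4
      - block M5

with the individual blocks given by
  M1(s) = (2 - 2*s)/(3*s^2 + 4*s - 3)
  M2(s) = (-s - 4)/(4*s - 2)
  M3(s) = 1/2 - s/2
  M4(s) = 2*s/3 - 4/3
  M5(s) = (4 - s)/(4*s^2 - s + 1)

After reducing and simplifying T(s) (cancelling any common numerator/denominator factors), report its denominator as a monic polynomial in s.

First reduce the diagram to T(s).

(1) reduce the feedback loop with forward M1 and return M2: (-4*s^2 + 6*s - 2)/(6*s^3 + 6*s^2 - 7*s - 1)
(2) combine M3, M4, M5 in parallel: (4*s^3 - 21*s^2 + 19)/(24*s^2 - 6*s + 6)
(3) reduce the feedback loop with forward [M1/(1+M1*M2)] and return (M3+M4+M5): (-48*s^4 + 84*s^3 - 54*s^2 + 24*s - 6)/(64*s^5 + 108*s^4 - 151*s^3 + 10*s^2 + 39*s - 22)
No further cancellation is possible in the step-3 result, so that is T(s). Its denominator becomes monic after dividing by the leading coefficient 64.

Answer: s^5 + 27*s^4/16 - 151*s^3/64 + 5*s^2/32 + 39*s/64 - 11/32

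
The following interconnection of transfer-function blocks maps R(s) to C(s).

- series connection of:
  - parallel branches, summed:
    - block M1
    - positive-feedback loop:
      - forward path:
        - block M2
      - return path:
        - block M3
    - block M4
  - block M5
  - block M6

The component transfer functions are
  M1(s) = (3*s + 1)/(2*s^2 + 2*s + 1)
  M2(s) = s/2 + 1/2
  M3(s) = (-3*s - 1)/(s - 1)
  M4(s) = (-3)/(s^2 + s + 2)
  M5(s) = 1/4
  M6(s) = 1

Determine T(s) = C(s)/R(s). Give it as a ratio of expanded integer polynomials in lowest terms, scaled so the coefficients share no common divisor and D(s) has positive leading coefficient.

Step 1. feedback reduction of M2, M3: (s^2 - 1)/(3*s^2 + 6*s - 1)
Step 2. add M1, [M2/(1-M2*M3)], M4 (parallel): (2*s^6 + 13*s^5 + 17*s^4 - 11*s^3 - 12*s - 1)/(6*s^6 + 24*s^5 + 43*s^4 + 53*s^3 + 29*s^2 + 7*s - 2)
Step 3. multiply (M1+[M2/(1-M2*M3)]+M4), M5, M6 (series), giving the overall T(s)

Hence the answer: (2*s^6 + 13*s^5 + 17*s^4 - 11*s^3 - 12*s - 1)/(24*s^6 + 96*s^5 + 172*s^4 + 212*s^3 + 116*s^2 + 28*s - 8)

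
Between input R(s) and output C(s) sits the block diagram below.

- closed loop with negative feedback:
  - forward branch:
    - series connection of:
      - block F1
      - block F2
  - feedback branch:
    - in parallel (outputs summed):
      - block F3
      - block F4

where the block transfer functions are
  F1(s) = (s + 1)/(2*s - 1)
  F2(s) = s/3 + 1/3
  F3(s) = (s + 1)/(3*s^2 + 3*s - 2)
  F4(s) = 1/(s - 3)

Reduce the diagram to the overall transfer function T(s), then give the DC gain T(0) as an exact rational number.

(1) series reduction of F1, F2 gives (s^2 + 2*s + 1)/(6*s - 3)
(2) parallel reduction of F3, F4 gives (4*s^2 + s - 5)/(3*s^3 - 6*s^2 - 11*s + 6)
(3) feedback reduction of (F1*F2), (F3+F4) gives (3*s^5 - 20*s^3 - 22*s^2 + s + 6)/(22*s^4 - 36*s^3 - 47*s^2 + 60*s - 23)
That last expression is T(s); at s = 0 only the constant terms survive, so T(0) = 6/(-23) = -6/23.

Answer: -6/23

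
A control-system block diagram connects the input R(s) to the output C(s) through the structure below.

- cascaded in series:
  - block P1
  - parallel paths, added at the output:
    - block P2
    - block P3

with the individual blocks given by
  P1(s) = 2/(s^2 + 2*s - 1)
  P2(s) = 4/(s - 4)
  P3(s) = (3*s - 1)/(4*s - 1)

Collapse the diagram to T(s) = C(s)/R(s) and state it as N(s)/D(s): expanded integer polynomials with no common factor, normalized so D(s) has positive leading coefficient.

Step 1 - combine P2, P3 in parallel gives (3*s^2 + 3*s)/(4*s^2 - 17*s + 4)
Step 2 - reduce the series chain P1, (P2+P3): this yields T(s), and no further normalization is needed

Therefore the answer is (6*s^2 + 6*s)/(4*s^4 - 9*s^3 - 34*s^2 + 25*s - 4).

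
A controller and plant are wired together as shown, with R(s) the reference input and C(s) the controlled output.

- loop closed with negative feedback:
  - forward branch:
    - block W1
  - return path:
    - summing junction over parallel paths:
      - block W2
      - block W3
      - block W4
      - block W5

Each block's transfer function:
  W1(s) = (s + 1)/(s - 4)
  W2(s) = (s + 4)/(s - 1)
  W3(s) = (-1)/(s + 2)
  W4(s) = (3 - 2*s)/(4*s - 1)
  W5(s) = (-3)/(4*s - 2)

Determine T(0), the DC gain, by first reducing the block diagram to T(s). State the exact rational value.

Step 1. reduce the parallel group W2, W3, W4, W5 -> (8*s^4 + 64*s^3 + 103*s^2 - 109*s + 24)/(16*s^4 + 4*s^3 - 42*s^2 + 26*s - 4)
Step 2. collapse the loop (W1 forward, (W2+W3+W4+W5) return) -> (16*s^5 + 20*s^4 - 38*s^3 - 16*s^2 + 22*s - 4)/(24*s^5 + 12*s^4 + 109*s^3 + 188*s^2 - 193*s + 40)
DC gain: substitute s = 0 into T(s) from step 2: T(0) = -4/40 = -1/10.

Hence the answer: -1/10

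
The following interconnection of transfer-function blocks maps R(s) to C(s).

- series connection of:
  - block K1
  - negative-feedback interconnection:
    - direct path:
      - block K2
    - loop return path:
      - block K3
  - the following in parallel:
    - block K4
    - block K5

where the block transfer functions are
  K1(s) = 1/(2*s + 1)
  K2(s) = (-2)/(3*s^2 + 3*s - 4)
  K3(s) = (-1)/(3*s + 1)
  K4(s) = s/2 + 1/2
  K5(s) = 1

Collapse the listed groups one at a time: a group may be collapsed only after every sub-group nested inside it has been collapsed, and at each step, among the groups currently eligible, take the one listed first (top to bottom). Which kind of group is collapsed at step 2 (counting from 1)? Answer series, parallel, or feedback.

1. feedback reduction of K2, K3
2. parallel reduction of K4, K5
3. series reduction of K1, [K2/(1+K2*K3)], (K4+K5)
Step 2 collapses a parallel group.

Final answer: parallel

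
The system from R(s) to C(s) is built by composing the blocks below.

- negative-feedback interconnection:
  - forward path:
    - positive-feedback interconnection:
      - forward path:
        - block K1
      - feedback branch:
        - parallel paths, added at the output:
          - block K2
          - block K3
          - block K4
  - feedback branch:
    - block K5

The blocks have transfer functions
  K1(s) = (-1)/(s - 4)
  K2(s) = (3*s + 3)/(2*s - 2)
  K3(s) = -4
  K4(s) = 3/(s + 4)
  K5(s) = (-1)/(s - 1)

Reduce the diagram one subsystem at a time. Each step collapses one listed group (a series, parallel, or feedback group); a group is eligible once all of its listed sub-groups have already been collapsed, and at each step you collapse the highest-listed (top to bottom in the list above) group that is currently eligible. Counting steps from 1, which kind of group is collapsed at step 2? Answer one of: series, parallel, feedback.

Step 1. combine K2, K3, K4 in parallel
Step 2. apply the feedback formula to K1, (K2+K3+K4)
Step 3. feedback reduction of [K1/(1-K1*(K2+K3+K4))], K5
The group at step 2 is a feedback group.

Hence the answer: feedback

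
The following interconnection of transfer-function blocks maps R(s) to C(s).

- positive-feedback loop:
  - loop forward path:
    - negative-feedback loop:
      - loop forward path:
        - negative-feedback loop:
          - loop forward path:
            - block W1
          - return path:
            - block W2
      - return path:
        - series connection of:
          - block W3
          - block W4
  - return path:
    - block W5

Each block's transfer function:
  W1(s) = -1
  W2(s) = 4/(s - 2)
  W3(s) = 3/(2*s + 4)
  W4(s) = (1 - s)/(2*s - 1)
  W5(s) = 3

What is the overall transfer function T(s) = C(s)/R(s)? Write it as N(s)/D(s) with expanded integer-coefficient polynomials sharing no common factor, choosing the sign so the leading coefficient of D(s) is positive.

Step 1: collapse the loop (W1 forward, W2 return) = (2 - s)/(s - 6)
Step 2: combine W3, W4 in series = (3 - 3*s)/(4*s^2 + 6*s - 4)
Step 3: collapse the loop ([W1/(1+W1*W2)] forward, (W3*W4) return) = (-4*s^3 + 2*s^2 + 16*s - 8)/(4*s^3 - 15*s^2 - 49*s + 30)
Step 4: reduce the feedback loop with forward [[W1/(1+W1*W2)]/(1+[W1/(1+W1*W2)]*(W3*W4))] and return W5; the result is T(s) itself (integer coefficients, no common factor, positive leading denominator coefficient)

Answer: (-4*s^3 + 2*s^2 + 16*s - 8)/(16*s^3 - 21*s^2 - 97*s + 54)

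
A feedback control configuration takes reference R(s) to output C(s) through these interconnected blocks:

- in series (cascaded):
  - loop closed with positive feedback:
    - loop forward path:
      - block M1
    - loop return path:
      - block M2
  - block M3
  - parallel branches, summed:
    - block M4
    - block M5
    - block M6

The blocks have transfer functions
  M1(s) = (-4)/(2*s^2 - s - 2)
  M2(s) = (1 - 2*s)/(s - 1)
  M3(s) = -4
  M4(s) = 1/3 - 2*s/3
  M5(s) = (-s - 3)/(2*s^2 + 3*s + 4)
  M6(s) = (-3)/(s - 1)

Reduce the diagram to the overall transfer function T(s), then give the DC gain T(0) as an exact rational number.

[1] apply the feedback formula to M1, M2; result (4 - 4*s)/(2*s^3 - 3*s^2 - 9*s + 6)
[2] reduce the parallel group M4, M5, M6; result (-4*s^4 - 22*s^2 - 24*s - 31)/(6*s^3 + 3*s^2 + 3*s - 12)
[3] multiply [M1/(1-M1*M2)], M3, (M4+M5+M6) (series); result (-64*s^4 - 352*s^2 - 384*s - 496)/(12*s^5 - 57*s^3 - 81*s^2 - 54*s + 72)
That last expression is T(s); at s = 0 only the constant terms survive, so T(0) = -496/72 = -62/9.

Therefore the answer is -62/9.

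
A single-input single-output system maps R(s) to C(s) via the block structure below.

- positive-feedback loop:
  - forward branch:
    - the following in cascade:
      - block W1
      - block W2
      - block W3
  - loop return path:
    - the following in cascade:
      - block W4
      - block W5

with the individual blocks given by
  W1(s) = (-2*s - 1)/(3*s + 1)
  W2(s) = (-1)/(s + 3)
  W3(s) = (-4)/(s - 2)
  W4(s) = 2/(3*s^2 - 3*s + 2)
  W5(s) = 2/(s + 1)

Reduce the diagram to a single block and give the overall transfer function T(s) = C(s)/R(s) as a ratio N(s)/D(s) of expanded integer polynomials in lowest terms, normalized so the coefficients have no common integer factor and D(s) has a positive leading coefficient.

Step 1. cascade W1, W2, W3, giving (-8*s - 4)/(3*s^3 + 4*s^2 - 17*s - 6)
Step 2. combine W4, W5 in series, giving 4/(3*s^3 - s + 2)
Step 3. apply the feedback formula to (W1*W2*W3), (W4*W5), which is the overall transfer function T(s) = C(s)/R(s) in lowest terms

Hence the answer: (-24*s^4 - 12*s^3 + 8*s^2 - 12*s - 8)/(9*s^6 + 12*s^5 - 54*s^4 - 16*s^3 + 25*s^2 + 4*s + 4)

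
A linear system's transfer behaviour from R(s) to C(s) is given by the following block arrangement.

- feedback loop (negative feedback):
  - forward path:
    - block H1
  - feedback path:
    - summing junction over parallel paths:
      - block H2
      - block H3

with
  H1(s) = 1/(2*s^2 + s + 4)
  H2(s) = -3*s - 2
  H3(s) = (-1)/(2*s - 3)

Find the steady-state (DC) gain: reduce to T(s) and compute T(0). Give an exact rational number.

(1) sum the parallel branches H2, H3; result (-6*s^2 + 5*s + 5)/(2*s - 3)
(2) reduce the feedback loop with forward H1 and return (H2+H3); result (2*s - 3)/(4*s^3 - 10*s^2 + 10*s - 7)
Step 2 gives the overall T(s). Then T(0) = -3/(-7) = 3/7.

Final answer: 3/7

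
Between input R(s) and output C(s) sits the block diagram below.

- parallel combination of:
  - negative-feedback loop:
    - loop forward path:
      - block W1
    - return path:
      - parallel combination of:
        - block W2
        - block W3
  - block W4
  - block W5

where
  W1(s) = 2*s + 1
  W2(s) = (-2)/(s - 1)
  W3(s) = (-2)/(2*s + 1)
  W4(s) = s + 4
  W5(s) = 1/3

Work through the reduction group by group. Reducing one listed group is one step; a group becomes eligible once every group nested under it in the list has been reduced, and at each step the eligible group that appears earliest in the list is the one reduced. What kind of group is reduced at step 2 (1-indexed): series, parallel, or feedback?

Step 1: reduce the parallel group W2, W3
Step 2: feedback reduction of W1, (W2+W3)
Step 3: add [W1/(1+W1*(W2+W3))], W4, W5 (parallel)
Step 2 collapses a feedback group.

Final answer: feedback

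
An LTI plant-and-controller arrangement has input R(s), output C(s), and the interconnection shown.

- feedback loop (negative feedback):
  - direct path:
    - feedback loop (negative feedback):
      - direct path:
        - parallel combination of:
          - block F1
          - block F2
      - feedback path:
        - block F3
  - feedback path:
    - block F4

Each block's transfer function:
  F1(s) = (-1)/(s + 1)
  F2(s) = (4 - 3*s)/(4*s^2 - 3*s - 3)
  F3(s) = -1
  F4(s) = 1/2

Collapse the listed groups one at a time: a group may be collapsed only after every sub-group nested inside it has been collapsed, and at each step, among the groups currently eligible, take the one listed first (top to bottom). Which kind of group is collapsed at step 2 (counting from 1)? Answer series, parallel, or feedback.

Step 1 - parallel reduction of F1, F2
Step 2 - apply the feedback formula to (F1+F2), F3
Step 3 - collapse the loop ([(F1+F2)/(1+(F1+F2)*F3)] forward, F4 return)
Step 2: feedback.

Final answer: feedback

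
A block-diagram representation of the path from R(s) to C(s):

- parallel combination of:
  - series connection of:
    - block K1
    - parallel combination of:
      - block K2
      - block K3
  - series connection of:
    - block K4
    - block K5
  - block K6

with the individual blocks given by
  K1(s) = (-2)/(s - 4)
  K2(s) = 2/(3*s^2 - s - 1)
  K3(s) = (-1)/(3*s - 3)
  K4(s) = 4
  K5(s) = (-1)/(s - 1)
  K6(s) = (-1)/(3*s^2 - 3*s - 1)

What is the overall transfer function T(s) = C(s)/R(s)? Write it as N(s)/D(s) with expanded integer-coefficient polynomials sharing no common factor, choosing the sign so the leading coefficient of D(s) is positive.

1. reduce the parallel group K2, K3 = (-3*s^2 + 7*s - 5)/(9*s^3 - 12*s^2 + 3)
2. cascade K1, (K2+K3) = (6*s^2 - 14*s + 10)/(9*s^4 - 48*s^3 + 48*s^2 + 3*s - 12)
3. combine K4, K5 in series = (-4)/(s - 1)
4. reduce the parallel group (K1*(K2+K3)), (K4*K5), K6 - this is the overall T(s), already in the required normalized form

Therefore the answer is (-108*s^5 + 585*s^4 - 552*s^3 - 174*s^2 + 161*s + 50)/(27*s^6 - 171*s^5 + 279*s^4 - 87*s^3 - 93*s^2 + 33*s + 12).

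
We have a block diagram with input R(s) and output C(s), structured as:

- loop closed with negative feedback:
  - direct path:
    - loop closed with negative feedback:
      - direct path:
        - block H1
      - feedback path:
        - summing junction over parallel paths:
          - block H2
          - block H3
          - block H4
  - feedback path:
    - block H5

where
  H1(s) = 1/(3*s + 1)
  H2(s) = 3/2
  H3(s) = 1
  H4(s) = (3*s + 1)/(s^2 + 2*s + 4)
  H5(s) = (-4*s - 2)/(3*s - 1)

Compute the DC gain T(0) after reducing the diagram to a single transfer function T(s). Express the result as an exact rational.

Step 1: parallel reduction of H2, H3, H4 gives (5*s^2 + 16*s + 22)/(2*s^2 + 4*s + 8)
Step 2: reduce the feedback loop with forward H1 and return (H2+H3+H4) gives (2*s^2 + 4*s + 8)/(6*s^3 + 19*s^2 + 44*s + 30)
Step 3: reduce the feedback loop with forward [H1/(1+H1*(H2+H3+H4))] and return H5 gives (6*s^3 + 10*s^2 + 20*s - 8)/(18*s^4 + 43*s^3 + 93*s^2 + 6*s - 46)
DC gain: substitute s = 0 into T(s) from step 3: T(0) = -8/(-46) = 4/23.

Final answer: 4/23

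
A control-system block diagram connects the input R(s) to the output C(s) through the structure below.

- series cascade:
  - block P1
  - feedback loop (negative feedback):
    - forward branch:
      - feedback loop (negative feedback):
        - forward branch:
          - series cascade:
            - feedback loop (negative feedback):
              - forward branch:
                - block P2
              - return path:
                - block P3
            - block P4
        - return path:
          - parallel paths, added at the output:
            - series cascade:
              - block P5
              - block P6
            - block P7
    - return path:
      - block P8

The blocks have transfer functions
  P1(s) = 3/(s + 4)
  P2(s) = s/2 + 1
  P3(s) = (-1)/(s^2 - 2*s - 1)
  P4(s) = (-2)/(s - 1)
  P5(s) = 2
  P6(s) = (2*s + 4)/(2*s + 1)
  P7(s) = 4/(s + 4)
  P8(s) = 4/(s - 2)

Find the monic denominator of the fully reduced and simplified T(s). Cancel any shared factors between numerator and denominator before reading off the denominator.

Step 1. feedback reduction of P2, P3, giving (s^3 - 5*s - 2)/(2*s^2 - 5*s - 4)
Step 2. multiply [P2/(1+P2*P3)], P4 (series), giving (-2*s^3 + 10*s + 4)/(2*s^3 - 7*s^2 + s + 4)
Step 3. multiply P5, P6 (series), giving (4*s + 8)/(2*s + 1)
Step 4. combine (P5*P6), P7 in parallel, giving (4*s^2 + 32*s + 36)/(2*s^2 + 9*s + 4)
Step 5. close the feedback loop around ([P2/(1+P2*P3)]*P4), ((P5*P6)+P7), giving (4*s^5 + 18*s^4 - 12*s^3 - 98*s^2 - 76*s - 16)/(4*s^5 + 60*s^4 + 85*s^3 - 325*s^2 - 528*s - 160)
Step 6. collapse the loop ([([P2/(1+P2*P3)]*P4)/(1+([P2/(1+P2*P3)]*P4)*((P5*P6)+P7))] forward, P8 return), giving (4*s^6 + 10*s^5 - 48*s^4 - 74*s^3 + 120*s^2 + 136*s + 32)/(4*s^6 + 68*s^5 + 37*s^4 - 543*s^3 - 270*s^2 + 592*s + 256)
Step 7. combine P1, [[([P2/(1+P2*P3)]*P4)/(1+([P2/(1+P2*P3)]*P4)*((P5*P6)+P7))]/(1+[([P2/(1+P2*P3)]*P4)/(1+([P2/(1+P2*P3)]*P4)*((P5*P6)+P7))]*P8)] in series, giving (12*s^5 - 18*s^4 - 72*s^3 + 66*s^2 + 96*s + 24)/(4*s^6 + 68*s^5 + 37*s^4 - 543*s^3 - 270*s^2 + 592*s + 256)
T(s) is the step-7 result (common factors already cancelled). Leading coefficient of the denominator: 4. Divide through by 4 for the monic polynomial.

Final answer: s^6 + 17*s^5 + 37*s^4/4 - 543*s^3/4 - 135*s^2/2 + 148*s + 64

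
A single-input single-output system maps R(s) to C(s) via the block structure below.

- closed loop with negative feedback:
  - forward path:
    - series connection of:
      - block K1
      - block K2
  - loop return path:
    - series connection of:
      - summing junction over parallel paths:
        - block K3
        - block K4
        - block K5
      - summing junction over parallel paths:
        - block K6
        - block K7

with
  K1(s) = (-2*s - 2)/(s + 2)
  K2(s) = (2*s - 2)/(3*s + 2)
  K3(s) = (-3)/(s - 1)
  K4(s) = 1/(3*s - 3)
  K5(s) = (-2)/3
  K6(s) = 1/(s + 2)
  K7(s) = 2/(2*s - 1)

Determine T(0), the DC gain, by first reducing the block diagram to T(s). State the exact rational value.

Step 1 - reduce the series chain K1, K2 -> (4 - 4*s^2)/(3*s^2 + 8*s + 4)
Step 2 - add K3, K4, K5 (parallel) -> (-2*s - 6)/(3*s - 3)
Step 3 - sum the parallel branches K6, K7 -> (4*s + 3)/(2*s^2 + 3*s - 2)
Step 4 - multiply (K3+K4+K5), (K6+K7) (series) -> (-8*s^2 - 30*s - 18)/(6*s^3 + 3*s^2 - 15*s + 6)
Step 5 - apply the feedback formula to (K1*K2), ((K3+K4+K5)*(K6+K7)) -> (-24*s^4 - 36*s^3 + 48*s^2 + 36*s - 24)/(18*s^4 + 107*s^3 + 230*s^2 + 180*s + 48)
That last expression is T(s); at s = 0 only the constant terms survive, so T(0) = -24/48 = -1/2.

Answer: -1/2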